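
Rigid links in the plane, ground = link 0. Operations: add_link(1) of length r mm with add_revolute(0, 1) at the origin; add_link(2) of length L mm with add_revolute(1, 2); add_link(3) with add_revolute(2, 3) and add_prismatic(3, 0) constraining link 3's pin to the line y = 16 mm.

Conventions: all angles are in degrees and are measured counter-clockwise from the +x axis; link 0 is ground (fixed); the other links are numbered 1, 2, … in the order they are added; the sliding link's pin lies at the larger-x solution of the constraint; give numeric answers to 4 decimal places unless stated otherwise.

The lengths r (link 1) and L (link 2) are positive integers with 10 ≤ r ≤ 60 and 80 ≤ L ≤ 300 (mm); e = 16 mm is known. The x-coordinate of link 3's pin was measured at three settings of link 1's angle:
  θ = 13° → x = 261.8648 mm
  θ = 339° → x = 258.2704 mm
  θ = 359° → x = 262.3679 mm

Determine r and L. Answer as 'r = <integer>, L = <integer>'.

constraint per measurement: (x − r cos θ)² + (r sin θ − e)² = L²
subtracting the θ₁ and θ₂ equations cancels the r² and L² terms:
r = (x₁² − x₂²) / (2[(x₁cos θ₁ + e sin θ₁) − (x₂cos θ₂ + e sin θ₂)]) = 39.9992 → r = 40
L² = (x₁ − r cos θ₁)² + (r sin θ₁ − e)² = 49728.9784 → L = 223.0000 → L = 223
check at θ₃=359°: x = 262.3679 (printed 262.3679) ✓

r = 40, L = 223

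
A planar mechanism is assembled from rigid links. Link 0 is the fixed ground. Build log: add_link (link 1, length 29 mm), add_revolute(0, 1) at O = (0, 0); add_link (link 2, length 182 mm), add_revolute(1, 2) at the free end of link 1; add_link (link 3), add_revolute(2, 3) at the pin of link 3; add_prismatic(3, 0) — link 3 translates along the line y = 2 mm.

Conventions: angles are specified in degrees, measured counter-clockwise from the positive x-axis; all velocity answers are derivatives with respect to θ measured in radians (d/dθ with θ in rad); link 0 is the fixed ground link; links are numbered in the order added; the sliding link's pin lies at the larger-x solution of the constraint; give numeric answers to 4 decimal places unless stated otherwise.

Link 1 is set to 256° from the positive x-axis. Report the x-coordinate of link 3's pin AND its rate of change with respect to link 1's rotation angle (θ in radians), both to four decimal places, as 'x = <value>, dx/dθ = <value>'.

geometry: r = 29 mm, L = 182 mm, e = 2 mm
crank pin P = (r cos θ, r sin θ) = (-7.015735, -28.138576)
h = r sin θ − e = -28.138576 − 2 = -30.138576
x = r cos θ + √(L² − h²) = -7.015735 + 179.487231 = 172.471496
dx/dθ = −r sin θ − h·r cos θ/√(L² − h²) (θ in radians; h = -30.138576) = 26.960530

x = 172.4715, dx/dθ = 26.9605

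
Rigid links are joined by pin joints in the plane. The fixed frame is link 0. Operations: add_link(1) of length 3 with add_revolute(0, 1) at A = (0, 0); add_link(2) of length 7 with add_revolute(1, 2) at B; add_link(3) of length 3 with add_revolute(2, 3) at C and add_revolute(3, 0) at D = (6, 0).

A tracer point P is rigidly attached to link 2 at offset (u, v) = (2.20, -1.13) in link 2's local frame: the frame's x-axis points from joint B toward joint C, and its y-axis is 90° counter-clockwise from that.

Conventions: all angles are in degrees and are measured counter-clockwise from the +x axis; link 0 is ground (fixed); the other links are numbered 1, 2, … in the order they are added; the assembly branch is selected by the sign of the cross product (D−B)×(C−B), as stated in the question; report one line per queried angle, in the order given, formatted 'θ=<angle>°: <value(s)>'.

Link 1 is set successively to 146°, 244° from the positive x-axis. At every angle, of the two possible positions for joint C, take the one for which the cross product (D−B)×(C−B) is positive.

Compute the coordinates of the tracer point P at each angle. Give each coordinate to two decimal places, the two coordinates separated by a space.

A=(0,0), D=(6.00,0)
θ=146°: B = A + 3.00·(cos146°, sin146°) = (-2.4871, 1.6776)
θ=146°: |BD| = 8.6513
θ=146°: circle(B,7.00) ∩ circle(D,3.00): a=6.6374, h=2.2236
θ=146°:   candidates: C₊=(4.4555,2.5719) cross=19.237; C₋=(3.5932,-1.7909) cross=-19.237
θ=146°:   branch + wants cross > 0 → take C=(4.4555,2.5719) (cross=19.237)
θ=146°: ex = (C−B)/|BC| = (0.9918,0.1278); ey = (-0.1278,0.9918)
θ=146°: P = B + 2.20·ex + -1.13·ey = (-0.1608,0.8379)
θ=244°: B = A + 3.00·(cos244°, sin244°) = (-1.3151, -2.6964)
θ=244°: |BD| = 7.7962
θ=244°: circle(B,7.00) ∩ circle(D,3.00): a=6.4635, h=2.6877
θ=244°:   candidates: C₊=(3.8199,2.0609) cross=20.954; C₋=(5.6790,-2.9828) cross=-20.954
θ=244°:   branch + wants cross > 0 → take C=(3.8199,2.0609) (cross=20.954)
θ=244°: ex = (C−B)/|BC| = (0.7336,0.6796); ey = (-0.6796,0.7336)
θ=244°: P = B + 2.20·ex + -1.13·ey = (1.0667,-2.0302)

θ=146°: -0.16 0.84
θ=244°: 1.07 -2.03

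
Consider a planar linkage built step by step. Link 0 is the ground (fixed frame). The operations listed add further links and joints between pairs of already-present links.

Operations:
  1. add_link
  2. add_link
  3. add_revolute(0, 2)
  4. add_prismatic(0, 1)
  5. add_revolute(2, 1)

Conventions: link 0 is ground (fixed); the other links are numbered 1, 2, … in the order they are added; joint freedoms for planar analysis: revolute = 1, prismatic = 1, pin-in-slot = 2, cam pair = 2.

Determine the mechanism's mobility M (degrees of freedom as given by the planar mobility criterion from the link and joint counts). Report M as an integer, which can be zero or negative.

ground; <1,0,0>
#1 <2,0,0>
#2 <3,0,0>
R:0↔2 J1 <3,1,0>
P:0↔1 J1 <3,2,0>
R:2↔1 J1 <3,3,0>
3×2 − 2×3 − 1×0 = 0

M = 0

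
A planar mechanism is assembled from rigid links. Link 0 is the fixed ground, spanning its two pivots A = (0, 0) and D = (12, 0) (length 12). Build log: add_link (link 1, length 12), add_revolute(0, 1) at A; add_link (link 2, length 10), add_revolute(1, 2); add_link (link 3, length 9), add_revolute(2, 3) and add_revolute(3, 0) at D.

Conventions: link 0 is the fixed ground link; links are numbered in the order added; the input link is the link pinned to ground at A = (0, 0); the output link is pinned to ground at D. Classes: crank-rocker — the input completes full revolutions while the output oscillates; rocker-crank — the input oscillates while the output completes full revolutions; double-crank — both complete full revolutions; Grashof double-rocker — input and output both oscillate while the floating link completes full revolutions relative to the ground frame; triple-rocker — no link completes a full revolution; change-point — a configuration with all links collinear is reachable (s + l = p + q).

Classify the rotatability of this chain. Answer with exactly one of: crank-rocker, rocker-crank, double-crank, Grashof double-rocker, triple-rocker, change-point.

lengths: ground=12, input=12, coupler=10, output=9
sorted: s=9 (shortest), l=12 (longest), p+q=22
s + l = 21 vs p + q = 22
s + l < p + q (Grashof) with shortest = output link → rocker-crank

rocker-crank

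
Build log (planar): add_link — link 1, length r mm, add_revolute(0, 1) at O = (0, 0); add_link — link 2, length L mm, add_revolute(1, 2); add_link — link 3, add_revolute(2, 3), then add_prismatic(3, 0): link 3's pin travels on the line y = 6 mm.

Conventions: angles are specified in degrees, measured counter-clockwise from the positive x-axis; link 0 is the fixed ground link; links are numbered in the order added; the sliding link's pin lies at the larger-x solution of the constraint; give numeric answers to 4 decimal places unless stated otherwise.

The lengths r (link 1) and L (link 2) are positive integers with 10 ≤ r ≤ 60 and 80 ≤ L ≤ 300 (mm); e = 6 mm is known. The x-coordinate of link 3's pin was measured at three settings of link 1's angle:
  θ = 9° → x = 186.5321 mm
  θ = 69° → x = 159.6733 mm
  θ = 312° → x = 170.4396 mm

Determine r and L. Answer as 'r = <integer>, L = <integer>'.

constraint per measurement: (x − r cos θ)² + (r sin θ − e)² = L²
subtracting the θ₁ and θ₂ equations cancels the r² and L² terms:
r = (x₁² − x₂²) / (2[(x₁cos θ₁ + e sin θ₁) − (x₂cos θ₂ + e sin θ₂)]) = 38.0000 → r = 38
L² = (x₁ − r cos θ₁)² + (r sin θ₁ − e)² = 22200.9861 → L = 149.0000 → L = 149
check at θ₃=312°: x = 170.4396 (printed 170.4396) ✓

r = 38, L = 149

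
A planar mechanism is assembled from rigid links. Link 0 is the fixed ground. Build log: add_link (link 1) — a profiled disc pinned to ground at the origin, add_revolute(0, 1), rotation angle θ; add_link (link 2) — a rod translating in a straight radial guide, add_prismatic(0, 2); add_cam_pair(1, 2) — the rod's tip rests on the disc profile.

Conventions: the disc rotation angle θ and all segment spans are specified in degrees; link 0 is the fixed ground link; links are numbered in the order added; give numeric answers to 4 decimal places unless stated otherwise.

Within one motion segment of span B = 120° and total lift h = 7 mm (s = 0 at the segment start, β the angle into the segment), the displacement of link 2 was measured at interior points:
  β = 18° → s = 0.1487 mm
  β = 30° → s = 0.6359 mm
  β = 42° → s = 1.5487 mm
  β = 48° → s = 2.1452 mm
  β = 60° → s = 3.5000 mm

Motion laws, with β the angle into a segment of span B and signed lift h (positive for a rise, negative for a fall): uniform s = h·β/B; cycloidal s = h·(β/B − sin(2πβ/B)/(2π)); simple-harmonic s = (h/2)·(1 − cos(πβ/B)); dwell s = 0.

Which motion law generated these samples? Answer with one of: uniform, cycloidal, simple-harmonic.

candidates at β/B = r: uniform s = h·r (linear in β); cycloidal s = h·(r − sin(2πr)/(2π)); simple-harmonic s = (h/2)(1 − cos(πr))
β=18°: printed 0.1487 | uniform 1.0500, cycloidal 0.1487, simple-harmonic 0.3815
β=30°: printed 0.6359 | uniform 1.7500, cycloidal 0.6359, simple-harmonic 1.0251
β=42°: printed 1.5487 | uniform 2.4500, cycloidal 1.5487, simple-harmonic 1.9110
β=48°: printed 2.1452 | uniform 2.8000, cycloidal 2.1452, simple-harmonic 2.4184
β=60°: printed 3.5000 | uniform 3.5000, cycloidal 3.5000, simple-harmonic 3.5000
only one law matches every sample → cycloidal

cycloidal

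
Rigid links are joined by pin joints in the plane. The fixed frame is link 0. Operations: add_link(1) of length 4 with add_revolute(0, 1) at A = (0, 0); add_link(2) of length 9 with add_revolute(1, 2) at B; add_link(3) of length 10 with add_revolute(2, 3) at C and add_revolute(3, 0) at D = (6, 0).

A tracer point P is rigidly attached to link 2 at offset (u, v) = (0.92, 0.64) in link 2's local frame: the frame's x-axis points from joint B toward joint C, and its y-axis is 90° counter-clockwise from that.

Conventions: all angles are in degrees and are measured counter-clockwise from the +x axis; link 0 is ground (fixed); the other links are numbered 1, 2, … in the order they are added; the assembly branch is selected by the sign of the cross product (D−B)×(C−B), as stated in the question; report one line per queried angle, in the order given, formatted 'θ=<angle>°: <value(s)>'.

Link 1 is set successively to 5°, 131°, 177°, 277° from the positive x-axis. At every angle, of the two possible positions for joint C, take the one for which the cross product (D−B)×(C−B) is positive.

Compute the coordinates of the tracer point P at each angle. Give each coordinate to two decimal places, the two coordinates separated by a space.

A=(0,0), D=(6.00,0)
θ=5°: B = A + 4.00·(cos5°, sin5°) = (3.9848, 0.3486)
θ=5°: |BD| = 2.0452
θ=5°: circle(B,9.00) ∩ circle(D,10.00): a=-3.6226, h=8.2388
θ=5°:   candidates: C₊=(1.8197,9.0843) cross=16.850; C₋=(-0.9892,-7.1520) cross=-16.850
θ=5°:   branch + wants cross > 0 → take C=(1.8197,9.0843) (cross=16.850)
θ=5°: ex = (C−B)/|BC| = (-0.2406,0.9706); ey = (-0.9706,-0.2406)
θ=5°: P = B + 0.92·ex + 0.64·ey = (3.1423,1.0876)
θ=131°: B = A + 4.00·(cos131°, sin131°) = (-2.6242, 3.0188)
θ=131°: |BD| = 9.1373
θ=131°: circle(B,9.00) ∩ circle(D,10.00): a=3.5290, h=8.2793
θ=131°:   candidates: C₊=(3.4419,9.6673) cross=75.650; C₋=(-2.0288,-5.9614) cross=-75.650
θ=131°:   branch + wants cross > 0 → take C=(3.4419,9.6673) (cross=75.650)
θ=131°: ex = (C−B)/|BC| = (0.6740,0.7387); ey = (-0.7387,0.6740)
θ=131°: P = B + 0.92·ex + 0.64·ey = (-2.4769,4.1298)
θ=177°: B = A + 4.00·(cos177°, sin177°) = (-3.9945, 0.2093)
θ=177°: |BD| = 9.9967
θ=177°: circle(B,9.00) ∩ circle(D,10.00): a=4.0480, h=8.0382
θ=177°:   candidates: C₊=(0.2210,8.1611) cross=80.356; C₋=(-0.1157,-7.9119) cross=-80.356
θ=177°:   branch + wants cross > 0 → take C=(0.2210,8.1611) (cross=80.356)
θ=177°: ex = (C−B)/|BC| = (0.4684,0.8835); ey = (-0.8835,0.4684)
θ=177°: P = B + 0.92·ex + 0.64·ey = (-4.1291,1.3220)
θ=277°: B = A + 4.00·(cos277°, sin277°) = (0.4875, -3.9702)
θ=277°: |BD| = 6.7934
θ=277°: circle(B,9.00) ∩ circle(D,10.00): a=1.9983, h=8.7754
θ=277°:   candidates: C₊=(-3.0195,4.3184) cross=59.614; C₋=(7.2375,-9.9231) cross=-59.614
θ=277°:   branch + wants cross > 0 → take C=(-3.0195,4.3184) (cross=59.614)
θ=277°: ex = (C−B)/|BC| = (-0.3897,0.9210); ey = (-0.9210,-0.3897)
θ=277°: P = B + 0.92·ex + 0.64·ey = (-0.4604,-3.3723)

θ=5°: 3.14 1.09
θ=131°: -2.48 4.13
θ=177°: -4.13 1.32
θ=277°: -0.46 -3.37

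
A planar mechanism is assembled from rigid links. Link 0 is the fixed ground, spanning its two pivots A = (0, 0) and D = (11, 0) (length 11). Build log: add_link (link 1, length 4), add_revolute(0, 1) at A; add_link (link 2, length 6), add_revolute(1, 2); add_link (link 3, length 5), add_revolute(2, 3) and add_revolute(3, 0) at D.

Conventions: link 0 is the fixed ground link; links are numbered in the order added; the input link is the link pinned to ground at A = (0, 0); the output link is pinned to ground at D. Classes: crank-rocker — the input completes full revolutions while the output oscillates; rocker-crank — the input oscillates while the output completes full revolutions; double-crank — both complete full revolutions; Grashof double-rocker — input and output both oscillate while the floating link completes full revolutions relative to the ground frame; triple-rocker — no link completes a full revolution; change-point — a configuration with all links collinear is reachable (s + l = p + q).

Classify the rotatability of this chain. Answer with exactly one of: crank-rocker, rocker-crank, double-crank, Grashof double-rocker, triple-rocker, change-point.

lengths: ground=11, input=4, coupler=6, output=5
sorted: s=4 (shortest), l=11 (longest), p+q=11
s + l = 15 vs p + q = 11
s + l > p + q → non-Grashof → no link fully rotates → triple-rocker

triple-rocker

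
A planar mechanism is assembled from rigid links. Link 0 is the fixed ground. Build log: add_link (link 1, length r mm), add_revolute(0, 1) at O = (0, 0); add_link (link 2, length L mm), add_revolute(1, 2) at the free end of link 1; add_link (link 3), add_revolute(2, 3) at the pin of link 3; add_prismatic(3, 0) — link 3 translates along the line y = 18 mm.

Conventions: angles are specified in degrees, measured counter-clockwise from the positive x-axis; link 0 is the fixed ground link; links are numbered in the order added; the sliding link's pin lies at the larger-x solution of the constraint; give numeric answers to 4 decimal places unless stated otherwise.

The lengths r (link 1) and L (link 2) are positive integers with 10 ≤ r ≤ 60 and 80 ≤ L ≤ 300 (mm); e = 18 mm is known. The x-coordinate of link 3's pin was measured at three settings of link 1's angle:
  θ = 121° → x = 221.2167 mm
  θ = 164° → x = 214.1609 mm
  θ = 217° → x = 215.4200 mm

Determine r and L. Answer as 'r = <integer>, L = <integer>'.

constraint per measurement: (x − r cos θ)² + (r sin θ − e)² = L²
subtracting the θ₁ and θ₂ equations cancels the r² and L² terms:
r = (x₁² − x₂²) / (2[(x₁cos θ₁ + e sin θ₁) − (x₂cos θ₂ + e sin θ₂)]) = 15.0001 → r = 15
L² = (x₁ − r cos θ₁)² + (r sin θ₁ − e)² = 52441.0087 → L = 229.0000 → L = 229
check at θ₃=217°: x = 215.4200 (printed 215.4200) ✓

r = 15, L = 229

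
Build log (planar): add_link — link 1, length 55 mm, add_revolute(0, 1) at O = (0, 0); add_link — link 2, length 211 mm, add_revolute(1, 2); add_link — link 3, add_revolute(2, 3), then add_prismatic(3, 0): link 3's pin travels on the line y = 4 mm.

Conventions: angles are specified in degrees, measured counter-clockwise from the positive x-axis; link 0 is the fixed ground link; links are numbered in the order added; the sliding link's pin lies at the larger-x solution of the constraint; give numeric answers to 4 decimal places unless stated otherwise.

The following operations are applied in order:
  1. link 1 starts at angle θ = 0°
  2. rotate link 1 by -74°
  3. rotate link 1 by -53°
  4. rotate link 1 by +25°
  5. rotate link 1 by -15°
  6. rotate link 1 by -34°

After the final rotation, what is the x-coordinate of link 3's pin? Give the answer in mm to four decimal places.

geometry: r = 55 mm, L = 211 mm, e = 4 mm; θ starts at 0°
rotate link 1 by -74°: θ ← 0° -74° = -74°
rotate link 1 by -53°: θ ← -74° -53° = -127°
rotate link 1 by +25°: θ ← -127° +25° = -102°
rotate link 1 by -15°: θ ← -102° -15° = -117°
rotate link 1 by -34°: θ ← -117° -34° = -151°
crank pin P = (r cos θ, r sin θ) = (-48.104084, -26.664529)
h = r sin θ − e = -26.664529 − 4 = -30.664529
x = r cos θ + √(L² − h²) = -48.104084 + 208.759878 = 160.655794

160.6558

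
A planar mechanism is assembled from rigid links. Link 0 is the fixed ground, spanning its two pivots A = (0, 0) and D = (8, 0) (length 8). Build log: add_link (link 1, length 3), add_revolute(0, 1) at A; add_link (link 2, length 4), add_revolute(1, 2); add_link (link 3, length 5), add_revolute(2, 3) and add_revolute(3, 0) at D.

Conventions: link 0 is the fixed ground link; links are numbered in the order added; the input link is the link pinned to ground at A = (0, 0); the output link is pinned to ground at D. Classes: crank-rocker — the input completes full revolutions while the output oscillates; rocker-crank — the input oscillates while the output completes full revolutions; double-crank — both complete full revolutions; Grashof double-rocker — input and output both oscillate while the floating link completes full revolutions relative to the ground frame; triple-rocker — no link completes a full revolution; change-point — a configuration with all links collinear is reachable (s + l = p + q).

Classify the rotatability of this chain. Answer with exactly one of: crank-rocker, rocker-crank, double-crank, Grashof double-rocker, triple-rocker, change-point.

lengths: ground=8, input=3, coupler=4, output=5
sorted: s=3 (shortest), l=8 (longest), p+q=9
s + l = 11 vs p + q = 9
s + l > p + q → non-Grashof → no link fully rotates → triple-rocker

triple-rocker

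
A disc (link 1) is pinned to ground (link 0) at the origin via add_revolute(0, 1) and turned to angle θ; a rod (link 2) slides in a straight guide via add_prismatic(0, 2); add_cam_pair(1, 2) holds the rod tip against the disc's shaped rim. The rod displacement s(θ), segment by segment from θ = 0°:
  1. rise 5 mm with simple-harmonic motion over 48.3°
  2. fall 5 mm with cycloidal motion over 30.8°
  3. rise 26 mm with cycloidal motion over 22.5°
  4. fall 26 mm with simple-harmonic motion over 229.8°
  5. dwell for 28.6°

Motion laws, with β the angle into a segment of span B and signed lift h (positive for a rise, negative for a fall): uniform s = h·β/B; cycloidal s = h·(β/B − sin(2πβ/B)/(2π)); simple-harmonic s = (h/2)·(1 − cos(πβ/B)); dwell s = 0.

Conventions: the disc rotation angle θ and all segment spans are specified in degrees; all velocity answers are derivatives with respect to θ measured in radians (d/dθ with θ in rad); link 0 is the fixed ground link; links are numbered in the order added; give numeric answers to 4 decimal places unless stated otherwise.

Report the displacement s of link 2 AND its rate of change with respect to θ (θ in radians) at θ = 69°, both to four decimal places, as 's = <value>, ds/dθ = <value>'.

segment 1 (0° to 48.3°, simple-harmonic, h = 5) is passed completely: s = 0.0000 + (5) = 5.0000
θ = 69° falls in segment 2 (48.3° to 79.1°, cycloidal, h = -5): β = 69 − 48.3 = 20.7°, B = 30.8°; Δs = -5·(0.6721 − sin(2π·0.6721)/(2π)) = -4.0627; s = 5.0000 − 4.0627 = 0.9373
velocity in seg [48.3°–79.1°] (cycloidal), θ in radians: β = 20.7° = 0.3613 rad, B = 30.8° = 0.5376 rad; ds/dθ = (h/B)(1 − cos(2πβ/B)) = ((-5)/0.5376)(1 − cos(2π·0.6721)) = -13.675386 mm/rad

s = 0.9373, ds/dθ = -13.6754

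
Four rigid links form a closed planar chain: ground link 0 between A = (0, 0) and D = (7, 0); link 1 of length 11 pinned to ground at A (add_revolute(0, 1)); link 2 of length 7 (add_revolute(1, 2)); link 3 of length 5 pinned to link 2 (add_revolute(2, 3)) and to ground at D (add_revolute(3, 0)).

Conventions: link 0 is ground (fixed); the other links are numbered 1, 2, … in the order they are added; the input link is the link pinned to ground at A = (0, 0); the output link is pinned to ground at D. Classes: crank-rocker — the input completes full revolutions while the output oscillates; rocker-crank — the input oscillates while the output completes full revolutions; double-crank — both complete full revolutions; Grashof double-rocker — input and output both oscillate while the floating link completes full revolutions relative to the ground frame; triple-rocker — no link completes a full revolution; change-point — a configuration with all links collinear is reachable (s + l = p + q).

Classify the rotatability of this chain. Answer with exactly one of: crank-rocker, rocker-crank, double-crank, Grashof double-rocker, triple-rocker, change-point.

lengths: ground=7, input=11, coupler=7, output=5
sorted: s=5 (shortest), l=11 (longest), p+q=14
s + l = 16 vs p + q = 14
s + l > p + q → non-Grashof → no link fully rotates → triple-rocker

triple-rocker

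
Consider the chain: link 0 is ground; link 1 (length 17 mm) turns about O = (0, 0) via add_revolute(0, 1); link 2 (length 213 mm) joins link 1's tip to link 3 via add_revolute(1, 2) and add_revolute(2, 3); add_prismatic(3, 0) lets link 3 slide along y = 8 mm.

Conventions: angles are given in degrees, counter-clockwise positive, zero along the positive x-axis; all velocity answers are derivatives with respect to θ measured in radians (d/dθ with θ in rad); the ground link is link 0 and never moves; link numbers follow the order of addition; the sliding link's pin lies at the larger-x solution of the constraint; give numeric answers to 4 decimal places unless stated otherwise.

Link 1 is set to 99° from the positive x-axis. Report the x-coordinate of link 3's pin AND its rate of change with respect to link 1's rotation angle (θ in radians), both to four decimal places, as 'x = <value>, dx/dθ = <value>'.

geometry: r = 17 mm, L = 213 mm, e = 8 mm
crank pin P = (r cos θ, r sin θ) = (-2.659386, 16.790702)
h = r sin θ − e = 16.790702 − 8 = 8.790702
x = r cos θ + √(L² − h²) = -2.659386 + 212.818523 = 210.159137
dx/dθ = −r sin θ − h·r cos θ/√(L² − h²) (θ in radians; h = 8.790702) = -16.680853

x = 210.1591, dx/dθ = -16.6809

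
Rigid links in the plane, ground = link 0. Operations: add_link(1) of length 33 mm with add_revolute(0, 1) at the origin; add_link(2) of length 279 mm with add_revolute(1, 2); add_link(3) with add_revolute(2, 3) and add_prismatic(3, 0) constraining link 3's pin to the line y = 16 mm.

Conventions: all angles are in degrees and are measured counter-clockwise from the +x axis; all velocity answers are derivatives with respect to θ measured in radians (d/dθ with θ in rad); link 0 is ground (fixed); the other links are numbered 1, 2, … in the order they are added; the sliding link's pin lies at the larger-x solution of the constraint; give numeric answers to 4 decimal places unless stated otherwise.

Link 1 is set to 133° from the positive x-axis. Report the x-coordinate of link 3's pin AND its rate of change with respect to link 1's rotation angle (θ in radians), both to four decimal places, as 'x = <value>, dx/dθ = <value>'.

geometry: r = 33 mm, L = 279 mm, e = 16 mm
crank pin P = (r cos θ, r sin θ) = (-22.505946, 24.134672)
h = r sin θ − e = 24.134672 − 16 = 8.134672
x = r cos θ + √(L² − h²) = -22.505946 + 278.881385 = 256.375439
dx/dθ = −r sin θ − h·r cos θ/√(L² − h²) (θ in radians; h = 8.134672) = -23.478198

x = 256.3754, dx/dθ = -23.4782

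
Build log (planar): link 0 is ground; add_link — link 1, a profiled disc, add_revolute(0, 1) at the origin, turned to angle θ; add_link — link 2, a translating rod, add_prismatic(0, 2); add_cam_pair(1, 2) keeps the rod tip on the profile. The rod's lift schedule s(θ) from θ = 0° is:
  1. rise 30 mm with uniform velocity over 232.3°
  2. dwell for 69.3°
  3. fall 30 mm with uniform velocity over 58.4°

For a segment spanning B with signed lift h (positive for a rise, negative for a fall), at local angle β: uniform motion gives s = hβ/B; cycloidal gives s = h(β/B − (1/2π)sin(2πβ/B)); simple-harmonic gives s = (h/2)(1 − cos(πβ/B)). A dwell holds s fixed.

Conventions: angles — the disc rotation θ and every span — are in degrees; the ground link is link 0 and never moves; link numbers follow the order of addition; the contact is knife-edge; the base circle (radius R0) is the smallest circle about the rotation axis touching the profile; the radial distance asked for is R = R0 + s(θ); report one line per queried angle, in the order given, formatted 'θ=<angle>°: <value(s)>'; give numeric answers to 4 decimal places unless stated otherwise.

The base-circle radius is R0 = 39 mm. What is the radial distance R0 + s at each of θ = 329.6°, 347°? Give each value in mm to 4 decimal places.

seg 1 [0°–232.3°] uniform, h=30: full span → s += 30 → s = 30.0000
seg 2 [232.3°–301.6°] dwell: s stays 30.0000
seg 3 [301.6°–360°] uniform, h=-30: θ=329.6° here. β=28, B=58.4. -30·28/58.4 = -14.3836 → s = 15.6164
seg 3 [301.6°–360°] uniform, h=-30: θ=347° here. β=45.4, B=58.4. -30·45.4/58.4 = -23.3219 → s = 6.6781
θ=329.6°: R = R0 + s = 39 + 15.6164 = 54.6164
θ=347°: R = R0 + s = 39 + 6.6781 = 45.6781

θ=329.6°: 54.6164
θ=347°: 45.6781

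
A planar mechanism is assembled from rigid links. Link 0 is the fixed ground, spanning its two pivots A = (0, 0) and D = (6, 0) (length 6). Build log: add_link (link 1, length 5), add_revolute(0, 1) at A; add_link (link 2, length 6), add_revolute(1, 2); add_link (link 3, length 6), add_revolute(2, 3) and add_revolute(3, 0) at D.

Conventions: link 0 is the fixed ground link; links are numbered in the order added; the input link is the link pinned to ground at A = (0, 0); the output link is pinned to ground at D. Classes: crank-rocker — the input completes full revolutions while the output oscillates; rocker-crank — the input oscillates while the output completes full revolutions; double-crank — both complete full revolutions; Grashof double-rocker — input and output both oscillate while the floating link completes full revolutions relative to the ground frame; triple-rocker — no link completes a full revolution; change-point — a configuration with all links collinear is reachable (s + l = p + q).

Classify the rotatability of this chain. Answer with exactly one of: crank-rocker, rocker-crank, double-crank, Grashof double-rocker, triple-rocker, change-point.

lengths: ground=6, input=5, coupler=6, output=6
sorted: s=5 (shortest), l=6 (longest), p+q=12
s + l = 11 vs p + q = 12
s + l < p + q (Grashof) with shortest = input link → crank-rocker

crank-rocker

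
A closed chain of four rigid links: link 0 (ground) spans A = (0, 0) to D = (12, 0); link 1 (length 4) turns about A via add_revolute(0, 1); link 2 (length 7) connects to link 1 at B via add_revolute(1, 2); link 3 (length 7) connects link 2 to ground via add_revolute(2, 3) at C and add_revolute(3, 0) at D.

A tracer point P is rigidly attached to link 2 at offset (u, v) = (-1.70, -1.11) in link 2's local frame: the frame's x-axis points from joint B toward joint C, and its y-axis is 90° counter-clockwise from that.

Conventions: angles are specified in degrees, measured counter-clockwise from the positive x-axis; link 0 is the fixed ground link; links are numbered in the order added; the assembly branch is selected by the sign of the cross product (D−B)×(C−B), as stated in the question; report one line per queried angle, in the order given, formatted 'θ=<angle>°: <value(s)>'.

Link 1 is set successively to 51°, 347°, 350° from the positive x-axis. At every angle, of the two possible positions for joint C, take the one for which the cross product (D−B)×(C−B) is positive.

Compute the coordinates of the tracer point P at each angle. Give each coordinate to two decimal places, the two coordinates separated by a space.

A=(0,0), D=(12.00,0)
θ=51°: B = A + 4.00·(cos51°, sin51°) = (2.5173, 3.1086)
θ=51°: |BD| = 9.9792
θ=51°: circle(B,7.00) ∩ circle(D,7.00): a=4.9896, h=4.9096
θ=51°:   candidates: C₊=(8.7880,6.2196) cross=48.994; C₋=(5.7293,-3.1110) cross=-48.994
θ=51°:   branch + wants cross > 0 → take C=(8.7880,6.2196) (cross=48.994)
θ=51°: ex = (C−B)/|BC| = (0.8958,0.4444); ey = (-0.4444,0.8958)
θ=51°: P = B + -1.70·ex + -1.11·ey = (1.4877,1.3587)
θ=347°: B = A + 4.00·(cos347°, sin347°) = (3.8975, -0.8998)
θ=347°: |BD| = 8.1523
θ=347°: circle(B,7.00) ∩ circle(D,7.00): a=4.0762, h=5.6908
θ=347°:   candidates: C₊=(7.3206,5.2061) cross=46.393; C₋=(8.5769,-6.1059) cross=-46.393
θ=347°:   branch + wants cross > 0 → take C=(7.3206,5.2061) (cross=46.393)
θ=347°: ex = (C−B)/|BC| = (0.4890,0.8723); ey = (-0.8723,0.4890)
θ=347°: P = B + -1.70·ex + -1.11·ey = (4.0344,-2.9255)
θ=350°: B = A + 4.00·(cos350°, sin350°) = (3.9392, -0.6946)
θ=350°: |BD| = 8.0906
θ=350°: circle(B,7.00) ∩ circle(D,7.00): a=4.0453, h=5.7127
θ=350°:   candidates: C₊=(7.4792,5.3444) cross=46.220; C₋=(8.4601,-6.0389) cross=-46.220
θ=350°:   branch + wants cross > 0 → take C=(7.4792,5.3444) (cross=46.220)
θ=350°: ex = (C−B)/|BC| = (0.5057,0.8627); ey = (-0.8627,0.5057)
θ=350°: P = B + -1.70·ex + -1.11·ey = (4.0371,-2.7225)

θ=51°: 1.49 1.36
θ=347°: 4.03 -2.93
θ=350°: 4.04 -2.72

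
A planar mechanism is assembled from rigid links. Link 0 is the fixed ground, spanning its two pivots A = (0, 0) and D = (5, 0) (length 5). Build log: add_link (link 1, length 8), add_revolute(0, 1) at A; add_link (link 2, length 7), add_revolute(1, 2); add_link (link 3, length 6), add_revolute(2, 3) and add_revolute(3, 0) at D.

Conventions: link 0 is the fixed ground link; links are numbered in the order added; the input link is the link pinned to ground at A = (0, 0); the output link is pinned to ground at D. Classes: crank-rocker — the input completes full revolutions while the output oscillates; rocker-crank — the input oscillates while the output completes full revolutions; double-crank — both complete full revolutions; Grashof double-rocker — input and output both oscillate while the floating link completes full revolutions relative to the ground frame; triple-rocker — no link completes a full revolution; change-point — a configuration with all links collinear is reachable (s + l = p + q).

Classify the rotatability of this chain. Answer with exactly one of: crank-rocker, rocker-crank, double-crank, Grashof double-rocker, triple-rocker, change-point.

lengths: ground=5, input=8, coupler=7, output=6
sorted: s=5 (shortest), l=8 (longest), p+q=13
s + l = 13 vs p + q = 13
s + l = p + q → change-point (collinear configuration reachable)

change-point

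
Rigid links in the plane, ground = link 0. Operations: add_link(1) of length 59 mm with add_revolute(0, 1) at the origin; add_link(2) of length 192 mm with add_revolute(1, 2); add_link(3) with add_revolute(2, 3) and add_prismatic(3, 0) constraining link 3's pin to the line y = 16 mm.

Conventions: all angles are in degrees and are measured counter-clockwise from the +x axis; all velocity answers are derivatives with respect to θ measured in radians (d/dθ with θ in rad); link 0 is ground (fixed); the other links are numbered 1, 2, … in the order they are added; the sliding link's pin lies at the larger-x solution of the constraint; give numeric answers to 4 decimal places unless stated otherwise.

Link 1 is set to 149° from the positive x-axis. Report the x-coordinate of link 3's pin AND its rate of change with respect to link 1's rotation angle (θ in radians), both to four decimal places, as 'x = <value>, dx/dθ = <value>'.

geometry: r = 59 mm, L = 192 mm, e = 16 mm
crank pin P = (r cos θ, r sin θ) = (-50.572871, 30.387246)
h = r sin θ − e = 30.387246 − 16 = 14.387246
x = r cos θ + √(L² − h²) = -50.572871 + 191.460197 = 140.887327
dx/dθ = −r sin θ − h·r cos θ/√(L² − h²) (θ in radians; h = 14.387246) = -26.586956

x = 140.8873, dx/dθ = -26.5870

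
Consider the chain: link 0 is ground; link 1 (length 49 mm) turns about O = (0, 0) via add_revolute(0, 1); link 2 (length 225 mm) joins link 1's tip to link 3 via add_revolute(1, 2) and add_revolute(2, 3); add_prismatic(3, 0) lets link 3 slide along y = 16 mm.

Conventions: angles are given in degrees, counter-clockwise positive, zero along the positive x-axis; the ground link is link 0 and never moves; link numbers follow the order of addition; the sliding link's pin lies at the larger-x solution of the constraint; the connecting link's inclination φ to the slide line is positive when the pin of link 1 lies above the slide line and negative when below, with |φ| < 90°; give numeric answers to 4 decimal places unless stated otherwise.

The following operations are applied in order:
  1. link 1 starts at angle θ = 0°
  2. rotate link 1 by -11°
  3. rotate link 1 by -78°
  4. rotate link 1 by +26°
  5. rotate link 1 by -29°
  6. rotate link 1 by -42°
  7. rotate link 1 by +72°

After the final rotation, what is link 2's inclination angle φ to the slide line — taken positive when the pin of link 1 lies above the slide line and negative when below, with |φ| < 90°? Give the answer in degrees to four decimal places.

geometry: r = 49 mm, L = 225 mm, e = 16 mm; θ starts at 0°
rotate link 1 by -11°: θ ← 0° -11° = -11°
rotate link 1 by -78°: θ ← -11° -78° = -89°
rotate link 1 by +26°: θ ← -89° +26° = -63°
rotate link 1 by -29°: θ ← -63° -29° = -92°
rotate link 1 by -42°: θ ← -92° -42° = -134°
rotate link 1 by +72°: θ ← -134° +72° = -62°
h = r sin θ − e = -43.264432 − 16 = -59.264432
sin φ = h / L = -59.264432 / 225 = -0.26339748
φ = arcsin(-0.26339748) = -15.271752°

-15.2718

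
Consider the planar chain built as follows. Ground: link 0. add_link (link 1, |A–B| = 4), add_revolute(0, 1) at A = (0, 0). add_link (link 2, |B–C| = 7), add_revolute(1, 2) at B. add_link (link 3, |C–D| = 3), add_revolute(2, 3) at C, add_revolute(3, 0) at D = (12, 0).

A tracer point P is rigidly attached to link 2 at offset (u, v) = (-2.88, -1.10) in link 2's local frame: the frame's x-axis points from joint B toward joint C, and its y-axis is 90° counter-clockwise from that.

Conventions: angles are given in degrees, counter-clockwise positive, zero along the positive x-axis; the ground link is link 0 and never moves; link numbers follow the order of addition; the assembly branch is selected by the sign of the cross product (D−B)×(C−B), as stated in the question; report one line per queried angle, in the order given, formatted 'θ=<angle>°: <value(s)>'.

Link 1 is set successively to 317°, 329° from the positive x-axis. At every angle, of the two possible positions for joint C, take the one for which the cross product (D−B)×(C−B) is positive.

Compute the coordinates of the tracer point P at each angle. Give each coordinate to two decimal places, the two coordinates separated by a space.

A=(0,0), D=(12.00,0)
θ=317°: B = A + 4.00·(cos317°, sin317°) = (2.9254, -2.7280)
θ=317°: |BD| = 9.4758
θ=317°: circle(B,7.00) ∩ circle(D,3.00): a=6.8485, h=1.4483
θ=317°:   candidates: C₊=(9.0670,0.6307) cross=13.724; C₋=(9.9010,-2.1434) cross=-13.724
θ=317°:   branch + wants cross > 0 → take C=(9.0670,0.6307) (cross=13.724)
θ=317°: ex = (C−B)/|BC| = (0.8774,0.4798); ey = (-0.4798,0.8774)
θ=317°: P = B + -2.88·ex + -1.10·ey = (0.9264,-5.0749)
θ=329°: B = A + 4.00·(cos329°, sin329°) = (3.4287, -2.0602)
θ=329°: |BD| = 8.8154
θ=329°: circle(B,7.00) ∩ circle(D,3.00): a=6.6765, h=2.1035
θ=329°:   candidates: C₊=(9.4287,1.5454) cross=18.543; C₋=(10.4118,-2.5451) cross=-18.543
θ=329°:   branch + wants cross > 0 → take C=(9.4287,1.5454) (cross=18.543)
θ=329°: ex = (C−B)/|BC| = (0.8571,0.5151); ey = (-0.5151,0.8571)
θ=329°: P = B + -2.88·ex + -1.10·ey = (1.5267,-4.4864)

θ=317°: 0.93 -5.07
θ=329°: 1.53 -4.49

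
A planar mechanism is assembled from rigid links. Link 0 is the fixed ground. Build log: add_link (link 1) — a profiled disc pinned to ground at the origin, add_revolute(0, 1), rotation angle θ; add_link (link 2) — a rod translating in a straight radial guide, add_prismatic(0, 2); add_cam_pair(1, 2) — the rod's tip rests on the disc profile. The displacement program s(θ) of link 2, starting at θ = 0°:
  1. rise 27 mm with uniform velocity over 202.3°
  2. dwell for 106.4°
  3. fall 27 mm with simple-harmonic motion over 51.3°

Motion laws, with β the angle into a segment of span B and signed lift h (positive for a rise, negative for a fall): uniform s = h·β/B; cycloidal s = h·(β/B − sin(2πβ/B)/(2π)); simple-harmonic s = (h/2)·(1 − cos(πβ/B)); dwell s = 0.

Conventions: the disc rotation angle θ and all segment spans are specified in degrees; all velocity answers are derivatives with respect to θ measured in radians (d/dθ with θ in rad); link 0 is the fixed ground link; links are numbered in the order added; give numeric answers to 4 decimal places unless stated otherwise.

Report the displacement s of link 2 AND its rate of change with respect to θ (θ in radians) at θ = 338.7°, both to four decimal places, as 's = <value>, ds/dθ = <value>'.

seg 1 [0°–202.3°] uniform, h=27: full span → s += 27 → s = 27.0000
seg 2 [202.3°–308.7°] dwell: s stays 27.0000
seg 3 [308.7°–360°] simple-harmonic, h=-27: θ=338.7° here. β=30, B=51.3. -27/2·(1 − cos(π·0.5848)) = -17.0539 → s = 9.9461
velocity in seg [308.7°–360°] (simple-harmonic), θ in radians: β = 30° = 0.5236 rad, B = 51.3° = 0.8954 rad; ds/dθ = (πh/(2B)) sin(πβ/B) = (π·(-27)/(2·0.8954)) sin(π·0.5848) = -45.697590 mm/rad

s = 9.9461, ds/dθ = -45.6976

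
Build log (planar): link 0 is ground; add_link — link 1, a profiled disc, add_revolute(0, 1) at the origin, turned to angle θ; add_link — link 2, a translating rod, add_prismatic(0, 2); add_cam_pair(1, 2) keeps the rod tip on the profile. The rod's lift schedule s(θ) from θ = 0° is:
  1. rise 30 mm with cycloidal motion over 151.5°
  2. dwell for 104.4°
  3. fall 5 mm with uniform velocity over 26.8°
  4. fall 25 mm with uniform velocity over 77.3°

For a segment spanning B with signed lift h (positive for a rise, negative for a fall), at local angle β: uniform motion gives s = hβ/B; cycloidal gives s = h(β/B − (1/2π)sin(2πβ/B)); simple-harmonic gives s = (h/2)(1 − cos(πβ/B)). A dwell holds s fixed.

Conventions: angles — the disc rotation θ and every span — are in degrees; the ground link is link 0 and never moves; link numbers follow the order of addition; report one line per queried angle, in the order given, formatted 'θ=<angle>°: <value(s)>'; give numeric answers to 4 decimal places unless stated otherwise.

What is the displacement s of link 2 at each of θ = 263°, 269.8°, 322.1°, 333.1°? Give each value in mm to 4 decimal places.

seg 1 [0°–151.5°] cycloidal, h=30: full span → s += 30 → s = 30.0000
seg 2 [151.5°–255.9°] dwell: s stays 30.0000
seg 3 [255.9°–282.7°] uniform, h=-5: θ=263° here. β=7.1, B=26.8. -5·7.1/26.8 = -1.3246 → s = 28.6754
seg 3 [255.9°–282.7°] uniform, h=-5: θ=269.8° here. β=13.9, B=26.8. -5·13.9/26.8 = -2.5933 → s = 27.4067
seg 3 [255.9°–282.7°] uniform, h=-5: full span → s += -5 → s = 25.0000
seg 4 [282.7°–360°] uniform, h=-25: θ=322.1° here. β=39.4, B=77.3. -25·39.4/77.3 = -12.7426 → s = 12.2574
seg 4 [282.7°–360°] uniform, h=-25: θ=333.1° here. β=50.4, B=77.3. -25·50.4/77.3 = -16.3001 → s = 8.6999

θ=263°: 28.6754
θ=269.8°: 27.4067
θ=322.1°: 12.2574
θ=333.1°: 8.6999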